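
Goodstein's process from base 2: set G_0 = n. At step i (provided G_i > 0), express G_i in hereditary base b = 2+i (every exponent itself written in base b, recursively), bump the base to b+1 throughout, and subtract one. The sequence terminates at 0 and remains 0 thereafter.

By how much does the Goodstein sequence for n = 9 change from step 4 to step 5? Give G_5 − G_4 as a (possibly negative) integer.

i=0: 9 = 2^(2 + 1) + 1 (b=2); 2→3: 3^(3 + 1) + 1 = 82; 82−1 = 81
i=1: 81 = 3^(3 + 1) (b=3); 3→4: 4^(4 + 1) = 1024; 1024−1 = 1023
i=2: 1023 = 3·4^4 + 3·4^3 + 3·4^2 + 3·4 + 3 (b=4); 4→5: 3·5^5 + 3·5^3 + 3·5^2 + 3·5 + 3 = 9843; 9843−1 = 9842
i=3: 9842 = 3·5^5 + 3·5^3 + 3·5^2 + 3·5 + 2 (b=5); 5→6: 3·6^6 + 3·6^3 + 3·6^2 + 3·6 + 2 = 140744; 140744−1 = 140743
i=4: 140743 = 3·6^6 + 3·6^3 + 3·6^2 + 3·6 + 1 (b=6); 6→7: 3·7^7 + 3·7^3 + 3·7^2 + 3·7 + 1 = 2471827; 2471827−1 = 2471826

2331083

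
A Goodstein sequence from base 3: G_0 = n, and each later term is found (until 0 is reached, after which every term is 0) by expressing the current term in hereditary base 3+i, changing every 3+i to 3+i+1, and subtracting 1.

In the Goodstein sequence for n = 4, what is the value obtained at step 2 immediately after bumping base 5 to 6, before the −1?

4

base 3: 4 = 3 + 1; at 4: 4 + 1 = 5; next = 4
base 4: 4 = 4; at 5: 5 = 5; next = 4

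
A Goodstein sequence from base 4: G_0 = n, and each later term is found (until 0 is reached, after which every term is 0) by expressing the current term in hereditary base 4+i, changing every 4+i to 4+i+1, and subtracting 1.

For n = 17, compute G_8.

[0] 17 ≡ 4^2 + 1 (base 4). Lift 5: 26. −1: 25.
[1] 25 ≡ 5^2 (base 5). Lift 6: 36. −1: 35.
[2] 35 ≡ 5·6 + 5 (base 6). Lift 7: 40. −1: 39.
[3] 39 ≡ 5·7 + 4 (base 7). Lift 8: 44. −1: 43.
[4] 43 ≡ 5·8 + 3 (base 8). Lift 9: 48. −1: 47.
[5] 47 ≡ 5·9 + 2 (base 9). Lift 10: 52. −1: 51.
[6] 51 ≡ 5·10 + 1 (base 10). Lift 11: 56. −1: 55.
[7] 55 ≡ 5·11 (base 11). Lift 12: 60. −1: 59.
[8] 59 ≡ 4·12 + 11 (base 12). Lift 13: 63. −1: 62.

59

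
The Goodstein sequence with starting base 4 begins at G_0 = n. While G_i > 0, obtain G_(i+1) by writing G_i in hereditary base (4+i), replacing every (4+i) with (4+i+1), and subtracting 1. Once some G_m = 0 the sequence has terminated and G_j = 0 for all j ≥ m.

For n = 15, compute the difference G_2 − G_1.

2

step 0: 15 = 3·4 + 3; sub 5 for 4: 3·5 + 3; = 18; G_1 = 18−1 = 17
step 1: 17 = 3·5 + 2; sub 6 for 5: 3·6 + 2; = 20; G_2 = 20−1 = 19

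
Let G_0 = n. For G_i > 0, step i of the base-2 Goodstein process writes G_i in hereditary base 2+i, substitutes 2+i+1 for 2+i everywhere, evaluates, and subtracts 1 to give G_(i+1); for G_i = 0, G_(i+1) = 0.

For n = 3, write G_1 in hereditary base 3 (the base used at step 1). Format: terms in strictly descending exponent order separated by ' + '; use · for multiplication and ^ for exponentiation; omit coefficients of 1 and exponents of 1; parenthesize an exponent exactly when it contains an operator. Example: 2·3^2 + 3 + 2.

[0] 3 ≡ 2 + 1 (base 2). Lift 3: 4. −1: 3.
[1] 3 ≡ 3 (base 3). Lift 4: 4. −1: 3.

3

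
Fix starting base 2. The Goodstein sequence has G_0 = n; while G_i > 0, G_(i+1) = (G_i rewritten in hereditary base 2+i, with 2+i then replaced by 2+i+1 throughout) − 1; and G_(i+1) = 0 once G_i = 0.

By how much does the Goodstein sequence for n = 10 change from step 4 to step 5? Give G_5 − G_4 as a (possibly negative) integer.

G_0=10  [base 2] 2^(2 + 1) + 2  →[2↦3]→  3^(3 + 1) + 3 = 84  −1 ⇒ G_1=83
G_1=83  [base 3] 3^(3 + 1) + 2  →[3↦4]→  4^(4 + 1) + 2 = 1026  −1 ⇒ G_2=1025
G_2=1025  [base 4] 4^(4 + 1) + 1  →[4↦5]→  5^(5 + 1) + 1 = 15626  −1 ⇒ G_3=15625
G_3=15625  [base 5] 5^(5 + 1)  →[5↦6]→  6^(6 + 1) = 279936  −1 ⇒ G_4=279935
G_4=279935  [base 6] 5·6^6 + 5·6^5 + 5·6^4 + 5·6^3 + 5·6^2 + 5·6 + 5  →[6↦7]→  5·7^7 + 5·7^5 + 5·7^4 + 5·7^3 + 5·7^2 + 5·7 + 5 = 4215755  −1 ⇒ G_5=4215754

3935819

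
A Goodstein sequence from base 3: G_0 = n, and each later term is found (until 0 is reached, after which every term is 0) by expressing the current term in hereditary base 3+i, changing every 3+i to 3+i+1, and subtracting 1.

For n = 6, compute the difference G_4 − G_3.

0

6 —HB3→ 2·3 —bump→ 2·4 = 8 —(−1)→ 7
7 —HB4→ 4 + 3 —bump→ 5 + 3 = 8 —(−1)→ 7
7 —HB5→ 5 + 2 —bump→ 6 + 2 = 8 —(−1)→ 7
7 —HB6→ 6 + 1 —bump→ 7 + 1 = 8 —(−1)→ 7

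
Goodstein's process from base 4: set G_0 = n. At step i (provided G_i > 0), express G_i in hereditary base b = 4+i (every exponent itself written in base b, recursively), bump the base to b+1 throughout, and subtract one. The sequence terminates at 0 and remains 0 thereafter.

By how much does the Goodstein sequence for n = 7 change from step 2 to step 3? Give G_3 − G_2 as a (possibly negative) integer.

0

i=0: 7 = 4 + 3 (b=4); 4→5: 5 + 3 = 8; 8−1 = 7
i=1: 7 = 5 + 2 (b=5); 5→6: 6 + 2 = 8; 8−1 = 7
i=2: 7 = 6 + 1 (b=6); 6→7: 7 + 1 = 8; 8−1 = 7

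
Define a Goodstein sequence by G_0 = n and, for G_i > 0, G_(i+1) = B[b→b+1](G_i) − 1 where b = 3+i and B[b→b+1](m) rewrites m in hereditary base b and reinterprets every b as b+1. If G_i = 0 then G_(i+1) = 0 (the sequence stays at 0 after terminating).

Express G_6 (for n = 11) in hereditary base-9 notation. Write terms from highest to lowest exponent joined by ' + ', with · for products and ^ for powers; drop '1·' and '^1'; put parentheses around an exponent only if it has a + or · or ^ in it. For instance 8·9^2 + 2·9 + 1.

i=0: 11 = 3^2 + 2 (b=3); 3→4: 4^2 + 2 = 18; 18−1 = 17
i=1: 17 = 4^2 + 1 (b=4); 4→5: 5^2 + 1 = 26; 26−1 = 25
i=2: 25 = 5^2 (b=5); 5→6: 6^2 = 36; 36−1 = 35
i=3: 35 = 5·6 + 5 (b=6); 6→7: 5·7 + 5 = 40; 40−1 = 39
i=4: 39 = 5·7 + 4 (b=7); 7→8: 5·8 + 4 = 44; 44−1 = 43
i=5: 43 = 5·8 + 3 (b=8); 8→9: 5·9 + 3 = 48; 48−1 = 47
i=6: 47 = 5·9 + 2 (b=9); 9→10: 5·10 + 2 = 52; 52−1 = 51

5·9 + 2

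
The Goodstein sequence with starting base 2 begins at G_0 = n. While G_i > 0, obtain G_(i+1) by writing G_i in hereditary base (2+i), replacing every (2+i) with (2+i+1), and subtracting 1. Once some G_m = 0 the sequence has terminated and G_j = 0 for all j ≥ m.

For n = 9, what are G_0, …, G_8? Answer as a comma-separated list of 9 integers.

step 0: 9 = 2^(2 + 1) + 1; sub 3 for 2: 3^(3 + 1) + 1; = 82; G_1 = 82−1 = 81
step 1: 81 = 3^(3 + 1); sub 4 for 3: 4^(4 + 1); = 1024; G_2 = 1024−1 = 1023
step 2: 1023 = 3·4^4 + 3·4^3 + 3·4^2 + 3·4 + 3; sub 5 for 4: 3·5^5 + 3·5^3 + 3·5^2 + 3·5 + 3; = 9843; G_3 = 9843−1 = 9842
step 3: 9842 = 3·5^5 + 3·5^3 + 3·5^2 + 3·5 + 2; sub 6 for 5: 3·6^6 + 3·6^3 + 3·6^2 + 3·6 + 2; = 140744; G_4 = 140744−1 = 140743
step 4: 140743 = 3·6^6 + 3·6^3 + 3·6^2 + 3·6 + 1; sub 7 for 6: 3·7^7 + 3·7^3 + 3·7^2 + 3·7 + 1; = 2471827; G_5 = 2471827−1 = 2471826
step 5: 2471826 = 3·7^7 + 3·7^3 + 3·7^2 + 3·7; sub 8 for 7: 3·8^8 + 3·8^3 + 3·8^2 + 3·8; = 50333400; G_6 = 50333400−1 = 50333399
step 6: 50333399 = 3·8^8 + 3·8^3 + 3·8^2 + 2·8 + 7; sub 9 for 8: 3·9^9 + 3·9^3 + 3·9^2 + 2·9 + 7; = 1162263922; G_7 = 1162263922−1 = 1162263921
step 7: 1162263921 = 3·9^9 + 3·9^3 + 3·9^2 + 2·9 + 6; sub 10 for 9: 3·10^10 + 3·10^3 + 3·10^2 + 2·10 + 6; = 30000003326; G_8 = 30000003326−1 = 30000003325

9, 81, 1023, 9842, 140743, 2471826, 50333399, 1162263921, 30000003325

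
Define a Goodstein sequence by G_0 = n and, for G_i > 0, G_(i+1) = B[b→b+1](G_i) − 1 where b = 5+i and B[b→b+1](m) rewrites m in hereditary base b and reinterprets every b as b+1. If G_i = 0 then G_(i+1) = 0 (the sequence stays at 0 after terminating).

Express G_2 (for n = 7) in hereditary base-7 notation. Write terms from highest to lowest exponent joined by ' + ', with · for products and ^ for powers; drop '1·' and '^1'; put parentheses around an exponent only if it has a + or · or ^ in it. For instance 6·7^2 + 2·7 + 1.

7

base 5: 7 = 5 + 2; at 6: 6 + 2 = 8; next = 7
base 6: 7 = 6 + 1; at 7: 7 + 1 = 8; next = 7
base 7: 7 = 7; at 8: 8 = 8; next = 7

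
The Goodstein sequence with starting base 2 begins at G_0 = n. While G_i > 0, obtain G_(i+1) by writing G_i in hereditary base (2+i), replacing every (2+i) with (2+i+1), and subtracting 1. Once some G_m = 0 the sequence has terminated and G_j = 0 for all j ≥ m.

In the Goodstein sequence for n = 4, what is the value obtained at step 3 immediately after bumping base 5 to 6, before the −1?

84

i=0: 4 = 2^2 (b=2); 2→3: 3^3 = 27; 27−1 = 26
i=1: 26 = 2·3^2 + 2·3 + 2 (b=3); 3→4: 2·4^2 + 2·4 + 2 = 42; 42−1 = 41
i=2: 41 = 2·4^2 + 2·4 + 1 (b=4); 4→5: 2·5^2 + 2·5 + 1 = 61; 61−1 = 60
i=3: 60 = 2·5^2 + 2·5 (b=5); 5→6: 2·6^2 + 2·6 = 84; 84−1 = 83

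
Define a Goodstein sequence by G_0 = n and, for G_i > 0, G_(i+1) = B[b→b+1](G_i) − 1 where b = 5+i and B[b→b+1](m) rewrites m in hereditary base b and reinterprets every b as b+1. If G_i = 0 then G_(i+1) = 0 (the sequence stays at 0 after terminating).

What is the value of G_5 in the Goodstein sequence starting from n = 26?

63

step 0: 26 = 5^2 + 1; sub 6 for 5: 6^2 + 1; = 37; G_1 = 37−1 = 36
step 1: 36 = 6^2; sub 7 for 6: 7^2; = 49; G_2 = 49−1 = 48
step 2: 48 = 6·7 + 6; sub 8 for 7: 6·8 + 6; = 54; G_3 = 54−1 = 53
step 3: 53 = 6·8 + 5; sub 9 for 8: 6·9 + 5; = 59; G_4 = 59−1 = 58
step 4: 58 = 6·9 + 4; sub 10 for 9: 6·10 + 4; = 64; G_5 = 64−1 = 63
step 5: 63 = 6·10 + 3; sub 11 for 10: 6·11 + 3; = 69; G_6 = 69−1 = 68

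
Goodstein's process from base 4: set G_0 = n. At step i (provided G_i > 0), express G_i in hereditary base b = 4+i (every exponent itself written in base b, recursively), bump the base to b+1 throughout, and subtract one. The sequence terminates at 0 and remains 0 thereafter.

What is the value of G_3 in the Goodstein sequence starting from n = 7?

7

step 0: 7 = 4 + 3; sub 5 for 4: 5 + 3; = 8; G_1 = 8−1 = 7
step 1: 7 = 5 + 2; sub 6 for 5: 6 + 2; = 8; G_2 = 8−1 = 7
step 2: 7 = 6 + 1; sub 7 for 6: 7 + 1; = 8; G_3 = 8−1 = 7
step 3: 7 = 7; sub 8 for 7: 8; = 8; G_4 = 8−1 = 7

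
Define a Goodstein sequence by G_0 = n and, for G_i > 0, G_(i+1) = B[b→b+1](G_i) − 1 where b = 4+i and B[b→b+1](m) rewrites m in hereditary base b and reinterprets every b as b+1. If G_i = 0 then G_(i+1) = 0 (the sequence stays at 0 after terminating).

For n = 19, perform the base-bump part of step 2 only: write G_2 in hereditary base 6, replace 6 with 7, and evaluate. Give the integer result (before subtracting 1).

50

G_0=19  [base 4] 4^2 + 3  →[4↦5]→  5^2 + 3 = 28  −1 ⇒ G_1=27
G_1=27  [base 5] 5^2 + 2  →[5↦6]→  6^2 + 2 = 38  −1 ⇒ G_2=37
G_2=37  [base 6] 6^2 + 1  →[6↦7]→  7^2 + 1 = 50  −1 ⇒ G_3=49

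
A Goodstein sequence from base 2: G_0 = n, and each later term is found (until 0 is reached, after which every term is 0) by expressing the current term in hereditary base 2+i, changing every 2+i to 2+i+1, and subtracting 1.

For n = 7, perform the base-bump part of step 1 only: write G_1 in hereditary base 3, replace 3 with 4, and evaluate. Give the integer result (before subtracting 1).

260

G_0=7  [base 2] 2^2 + 2 + 1  →[2↦3]→  3^3 + 3 + 1 = 31  −1 ⇒ G_1=30
G_1=30  [base 3] 3^3 + 3  →[3↦4]→  4^4 + 4 = 260  −1 ⇒ G_2=259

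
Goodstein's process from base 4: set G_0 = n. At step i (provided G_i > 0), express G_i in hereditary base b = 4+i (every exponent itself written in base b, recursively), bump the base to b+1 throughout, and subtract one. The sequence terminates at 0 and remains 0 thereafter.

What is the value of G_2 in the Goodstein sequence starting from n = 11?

11 —HB4→ 2·4 + 3 —bump→ 2·5 + 3 = 13 —(−1)→ 12
12 —HB5→ 2·5 + 2 —bump→ 2·6 + 2 = 14 —(−1)→ 13

13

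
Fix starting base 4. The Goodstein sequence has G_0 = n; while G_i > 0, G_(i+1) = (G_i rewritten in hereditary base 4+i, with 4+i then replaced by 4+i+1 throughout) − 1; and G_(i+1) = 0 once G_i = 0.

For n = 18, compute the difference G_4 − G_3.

18 —HB4→ 4^2 + 2 —bump→ 5^2 + 2 = 27 —(−1)→ 26
26 —HB5→ 5^2 + 1 —bump→ 6^2 + 1 = 37 —(−1)→ 36
36 —HB6→ 6^2 —bump→ 7^2 = 49 —(−1)→ 48
48 —HB7→ 6·7 + 6 —bump→ 6·8 + 6 = 54 —(−1)→ 53

5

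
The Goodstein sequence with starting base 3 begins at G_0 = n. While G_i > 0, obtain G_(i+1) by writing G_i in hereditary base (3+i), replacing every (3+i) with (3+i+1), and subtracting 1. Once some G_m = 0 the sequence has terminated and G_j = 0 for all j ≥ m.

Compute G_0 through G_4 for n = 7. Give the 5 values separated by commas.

G_0 = 7. HB_3(7) = 2·3 + 1. Bump = 9. G_1 = 8.
G_1 = 8. HB_4(8) = 2·4. Bump = 10. G_2 = 9.
G_2 = 9. HB_5(9) = 5 + 4. Bump = 10. G_3 = 9.
G_3 = 9. HB_6(9) = 6 + 3. Bump = 10. G_4 = 9.

7, 8, 9, 9, 9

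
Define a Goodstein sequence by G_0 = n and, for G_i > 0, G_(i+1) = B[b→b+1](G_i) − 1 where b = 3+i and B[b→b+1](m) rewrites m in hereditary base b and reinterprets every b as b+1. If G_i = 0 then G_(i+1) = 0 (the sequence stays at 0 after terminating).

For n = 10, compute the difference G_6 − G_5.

3

[0] 10 ≡ 3^2 + 1 (base 3). Lift 4: 17. −1: 16.
[1] 16 ≡ 4^2 (base 4). Lift 5: 25. −1: 24.
[2] 24 ≡ 4·5 + 4 (base 5). Lift 6: 28. −1: 27.
[3] 27 ≡ 4·6 + 3 (base 6). Lift 7: 31. −1: 30.
[4] 30 ≡ 4·7 + 2 (base 7). Lift 8: 34. −1: 33.
[5] 33 ≡ 4·8 + 1 (base 8). Lift 9: 37. −1: 36.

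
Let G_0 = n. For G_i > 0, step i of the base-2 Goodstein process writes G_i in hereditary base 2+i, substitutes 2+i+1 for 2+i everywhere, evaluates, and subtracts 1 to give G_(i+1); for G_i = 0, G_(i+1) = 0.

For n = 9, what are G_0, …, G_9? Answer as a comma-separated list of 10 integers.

base 2: 9 = 2^(2 + 1) + 1; at 3: 3^(3 + 1) + 1 = 82; next = 81
base 3: 81 = 3^(3 + 1); at 4: 4^(4 + 1) = 1024; next = 1023
base 4: 1023 = 3·4^4 + 3·4^3 + 3·4^2 + 3·4 + 3; at 5: 3·5^5 + 3·5^3 + 3·5^2 + 3·5 + 3 = 9843; next = 9842
base 5: 9842 = 3·5^5 + 3·5^3 + 3·5^2 + 3·5 + 2; at 6: 3·6^6 + 3·6^3 + 3·6^2 + 3·6 + 2 = 140744; next = 140743
base 6: 140743 = 3·6^6 + 3·6^3 + 3·6^2 + 3·6 + 1; at 7: 3·7^7 + 3·7^3 + 3·7^2 + 3·7 + 1 = 2471827; next = 2471826
base 7: 2471826 = 3·7^7 + 3·7^3 + 3·7^2 + 3·7; at 8: 3·8^8 + 3·8^3 + 3·8^2 + 3·8 = 50333400; next = 50333399
base 8: 50333399 = 3·8^8 + 3·8^3 + 3·8^2 + 2·8 + 7; at 9: 3·9^9 + 3·9^3 + 3·9^2 + 2·9 + 7 = 1162263922; next = 1162263921
base 9: 1162263921 = 3·9^9 + 3·9^3 + 3·9^2 + 2·9 + 6; at 10: 3·10^10 + 3·10^3 + 3·10^2 + 2·10 + 6 = 30000003326; next = 30000003325
base 10: 30000003325 = 3·10^10 + 3·10^3 + 3·10^2 + 2·10 + 5; at 11: 3·11^11 + 3·11^3 + 3·11^2 + 2·11 + 5 = 855935016216; next = 855935016215

9, 81, 1023, 9842, 140743, 2471826, 50333399, 1162263921, 30000003325, 855935016215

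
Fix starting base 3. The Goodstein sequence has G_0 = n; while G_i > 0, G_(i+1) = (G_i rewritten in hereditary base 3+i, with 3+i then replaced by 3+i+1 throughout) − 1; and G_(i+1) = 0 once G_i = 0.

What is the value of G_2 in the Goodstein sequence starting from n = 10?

24

base 3: 10 = 3^2 + 1; at 4: 4^2 + 1 = 17; next = 16
base 4: 16 = 4^2; at 5: 5^2 = 25; next = 24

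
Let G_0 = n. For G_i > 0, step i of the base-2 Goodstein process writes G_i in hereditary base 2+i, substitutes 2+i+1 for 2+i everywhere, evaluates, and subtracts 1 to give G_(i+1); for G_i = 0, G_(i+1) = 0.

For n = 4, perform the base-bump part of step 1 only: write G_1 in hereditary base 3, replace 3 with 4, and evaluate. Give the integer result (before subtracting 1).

42

step 0: 4 = 2^2; sub 3 for 2: 3^3; = 27; G_1 = 27−1 = 26
step 1: 26 = 2·3^2 + 2·3 + 2; sub 4 for 3: 2·4^2 + 2·4 + 2; = 42; G_2 = 42−1 = 41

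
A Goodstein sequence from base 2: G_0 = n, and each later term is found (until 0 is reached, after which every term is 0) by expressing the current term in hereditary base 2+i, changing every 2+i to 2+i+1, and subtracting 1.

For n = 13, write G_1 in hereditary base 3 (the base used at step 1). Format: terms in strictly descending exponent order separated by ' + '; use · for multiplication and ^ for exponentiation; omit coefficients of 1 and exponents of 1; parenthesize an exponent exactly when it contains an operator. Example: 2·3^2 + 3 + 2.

i=0: 13 = 2^(2 + 1) + 2^2 + 1 (b=2); 2→3: 3^(3 + 1) + 3^3 + 1 = 109; 109−1 = 108
i=1: 108 = 3^(3 + 1) + 3^3 (b=3); 3→4: 4^(4 + 1) + 4^4 = 1280; 1280−1 = 1279

3^(3 + 1) + 3^3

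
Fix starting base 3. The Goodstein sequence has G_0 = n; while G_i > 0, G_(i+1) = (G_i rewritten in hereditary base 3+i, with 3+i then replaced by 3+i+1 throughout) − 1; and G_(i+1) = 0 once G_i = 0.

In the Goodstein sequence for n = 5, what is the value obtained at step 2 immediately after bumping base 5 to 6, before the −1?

i=0: 5 = 3 + 2 (b=3); 3→4: 4 + 2 = 6; 6−1 = 5
i=1: 5 = 4 + 1 (b=4); 4→5: 5 + 1 = 6; 6−1 = 5

6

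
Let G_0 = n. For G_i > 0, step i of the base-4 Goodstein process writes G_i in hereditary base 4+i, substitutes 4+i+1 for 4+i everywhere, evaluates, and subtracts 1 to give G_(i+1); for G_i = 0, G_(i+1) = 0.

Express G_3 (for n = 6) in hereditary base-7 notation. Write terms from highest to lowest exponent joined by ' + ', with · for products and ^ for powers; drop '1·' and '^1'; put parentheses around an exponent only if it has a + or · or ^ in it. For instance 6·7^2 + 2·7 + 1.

i=0: 6 = 4 + 2 (b=4); 4→5: 5 + 2 = 7; 7−1 = 6
i=1: 6 = 5 + 1 (b=5); 5→6: 6 + 1 = 7; 7−1 = 6
i=2: 6 = 6 (b=6); 6→7: 7 = 7; 7−1 = 6
i=3: 6 = 6 (b=7); 7→8: 6 = 6; 6−1 = 5

6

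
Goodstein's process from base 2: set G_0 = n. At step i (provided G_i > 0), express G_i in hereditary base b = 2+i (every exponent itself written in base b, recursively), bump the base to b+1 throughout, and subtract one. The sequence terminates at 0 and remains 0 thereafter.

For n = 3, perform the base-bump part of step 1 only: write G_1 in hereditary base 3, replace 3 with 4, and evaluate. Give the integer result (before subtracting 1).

3 —HB2→ 2 + 1 —bump→ 3 + 1 = 4 —(−1)→ 3
3 —HB3→ 3 —bump→ 4 = 4 —(−1)→ 3

4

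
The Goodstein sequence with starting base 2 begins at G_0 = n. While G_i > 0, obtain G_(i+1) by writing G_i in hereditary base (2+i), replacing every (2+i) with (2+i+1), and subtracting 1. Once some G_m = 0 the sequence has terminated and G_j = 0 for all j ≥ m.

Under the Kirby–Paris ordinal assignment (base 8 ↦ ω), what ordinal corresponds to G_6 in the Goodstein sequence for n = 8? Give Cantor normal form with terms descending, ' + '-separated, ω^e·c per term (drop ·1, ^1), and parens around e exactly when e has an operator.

ω^ω·2 + ω^2·2 + ω + 3

G_0=8  [base 2] 2^(2 + 1)  →[2↦3]→  3^(3 + 1) = 81  −1 ⇒ G_1=80
G_1=80  [base 3] 2·3^3 + 2·3^2 + 2·3 + 2  →[3↦4]→  2·4^4 + 2·4^2 + 2·4 + 2 = 554  −1 ⇒ G_2=553
G_2=553  [base 4] 2·4^4 + 2·4^2 + 2·4 + 1  →[4↦5]→  2·5^5 + 2·5^2 + 2·5 + 1 = 6311  −1 ⇒ G_3=6310
G_3=6310  [base 5] 2·5^5 + 2·5^2 + 2·5  →[5↦6]→  2·6^6 + 2·6^2 + 2·6 = 93396  −1 ⇒ G_4=93395
G_4=93395  [base 6] 2·6^6 + 2·6^2 + 6 + 5  →[6↦7]→  2·7^7 + 2·7^2 + 7 + 5 = 1647196  −1 ⇒ G_5=1647195
G_5=1647195  [base 7] 2·7^7 + 2·7^2 + 7 + 4  →[7↦8]→  2·8^8 + 2·8^2 + 8 + 4 = 33554572  −1 ⇒ G_6=33554571
G_6=33554571  [base 8] 2·8^8 + 2·8^2 + 8 + 3  →[8↦9]→  2·9^9 + 2·9^2 + 9 + 3 = 774841152  −1 ⇒ G_7=774841151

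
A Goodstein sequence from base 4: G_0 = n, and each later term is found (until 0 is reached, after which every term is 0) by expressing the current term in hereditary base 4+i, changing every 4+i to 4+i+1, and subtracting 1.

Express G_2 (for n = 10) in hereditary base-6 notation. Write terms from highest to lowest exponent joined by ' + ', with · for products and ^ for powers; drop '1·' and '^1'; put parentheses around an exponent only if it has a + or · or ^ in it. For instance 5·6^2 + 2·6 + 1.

2·6

(0) 10|_4 = 2·4 + 2 ↦ 2·5 + 2|_5 = 12 ⇒ 11
(1) 11|_5 = 2·5 + 1 ↦ 2·6 + 1|_6 = 13 ⇒ 12
(2) 12|_6 = 2·6 ↦ 2·7|_7 = 14 ⇒ 13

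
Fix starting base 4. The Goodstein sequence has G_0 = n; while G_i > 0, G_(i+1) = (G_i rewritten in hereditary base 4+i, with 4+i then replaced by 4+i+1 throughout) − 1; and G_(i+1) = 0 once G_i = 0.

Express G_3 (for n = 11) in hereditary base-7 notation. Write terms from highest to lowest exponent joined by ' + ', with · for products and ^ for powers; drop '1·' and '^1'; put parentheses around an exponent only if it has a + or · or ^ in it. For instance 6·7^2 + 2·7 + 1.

base 4: 11 = 2·4 + 3; at 5: 2·5 + 3 = 13; next = 12
base 5: 12 = 2·5 + 2; at 6: 2·6 + 2 = 14; next = 13
base 6: 13 = 2·6 + 1; at 7: 2·7 + 1 = 15; next = 14
base 7: 14 = 2·7; at 8: 2·8 = 16; next = 15

2·7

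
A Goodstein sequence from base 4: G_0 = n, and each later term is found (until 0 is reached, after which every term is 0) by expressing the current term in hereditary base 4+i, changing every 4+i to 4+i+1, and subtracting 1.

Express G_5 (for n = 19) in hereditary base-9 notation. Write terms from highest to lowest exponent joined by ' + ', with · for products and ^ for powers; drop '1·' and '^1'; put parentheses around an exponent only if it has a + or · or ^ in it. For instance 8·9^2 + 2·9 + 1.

[0] 19 ≡ 4^2 + 3 (base 4). Lift 5: 28. −1: 27.
[1] 27 ≡ 5^2 + 2 (base 5). Lift 6: 38. −1: 37.
[2] 37 ≡ 6^2 + 1 (base 6). Lift 7: 50. −1: 49.
[3] 49 ≡ 7^2 (base 7). Lift 8: 64. −1: 63.
[4] 63 ≡ 7·8 + 7 (base 8). Lift 9: 70. −1: 69.
[5] 69 ≡ 7·9 + 6 (base 9). Lift 10: 76. −1: 75.

7·9 + 6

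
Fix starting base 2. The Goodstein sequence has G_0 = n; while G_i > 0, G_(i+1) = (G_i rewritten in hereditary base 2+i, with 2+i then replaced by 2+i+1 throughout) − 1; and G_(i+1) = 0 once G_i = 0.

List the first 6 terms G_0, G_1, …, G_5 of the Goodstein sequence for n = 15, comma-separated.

(0) 15|_2 = 2^(2 + 1) + 2^2 + 2 + 1 ↦ 3^(3 + 1) + 3^3 + 3 + 1|_3 = 112 ⇒ 111
(1) 111|_3 = 3^(3 + 1) + 3^3 + 3 ↦ 4^(4 + 1) + 4^4 + 4|_4 = 1284 ⇒ 1283
(2) 1283|_4 = 4^(4 + 1) + 4^4 + 3 ↦ 5^(5 + 1) + 5^5 + 3|_5 = 18753 ⇒ 18752
(3) 18752|_5 = 5^(5 + 1) + 5^5 + 2 ↦ 6^(6 + 1) + 6^6 + 2|_6 = 326594 ⇒ 326593
(4) 326593|_6 = 6^(6 + 1) + 6^6 + 1 ↦ 7^(7 + 1) + 7^7 + 1|_7 = 6588345 ⇒ 6588344

15, 111, 1283, 18752, 326593, 6588344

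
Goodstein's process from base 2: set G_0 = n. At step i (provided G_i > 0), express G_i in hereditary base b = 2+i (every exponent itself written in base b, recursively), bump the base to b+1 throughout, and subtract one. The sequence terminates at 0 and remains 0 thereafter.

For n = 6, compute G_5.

98039

i=0: 6 = 2^2 + 2 (b=2); 2→3: 3^3 + 3 = 30; 30−1 = 29
i=1: 29 = 3^3 + 2 (b=3); 3→4: 4^4 + 2 = 258; 258−1 = 257
i=2: 257 = 4^4 + 1 (b=4); 4→5: 5^5 + 1 = 3126; 3126−1 = 3125
i=3: 3125 = 5^5 (b=5); 5→6: 6^6 = 46656; 46656−1 = 46655
i=4: 46655 = 5·6^5 + 5·6^4 + 5·6^3 + 5·6^2 + 5·6 + 5 (b=6); 6→7: 5·7^5 + 5·7^4 + 5·7^3 + 5·7^2 + 5·7 + 5 = 98040; 98040−1 = 98039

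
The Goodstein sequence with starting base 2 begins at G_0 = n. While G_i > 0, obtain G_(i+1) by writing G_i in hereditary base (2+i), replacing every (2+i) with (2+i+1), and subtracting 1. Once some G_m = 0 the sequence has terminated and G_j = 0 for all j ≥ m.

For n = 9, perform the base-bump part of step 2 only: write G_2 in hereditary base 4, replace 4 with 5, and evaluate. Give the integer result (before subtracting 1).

G_0=9  [base 2] 2^(2 + 1) + 1  →[2↦3]→  3^(3 + 1) + 1 = 82  −1 ⇒ G_1=81
G_1=81  [base 3] 3^(3 + 1)  →[3↦4]→  4^(4 + 1) = 1024  −1 ⇒ G_2=1023
G_2=1023  [base 4] 3·4^4 + 3·4^3 + 3·4^2 + 3·4 + 3  →[4↦5]→  3·5^5 + 3·5^3 + 3·5^2 + 3·5 + 3 = 9843  −1 ⇒ G_3=9842

9843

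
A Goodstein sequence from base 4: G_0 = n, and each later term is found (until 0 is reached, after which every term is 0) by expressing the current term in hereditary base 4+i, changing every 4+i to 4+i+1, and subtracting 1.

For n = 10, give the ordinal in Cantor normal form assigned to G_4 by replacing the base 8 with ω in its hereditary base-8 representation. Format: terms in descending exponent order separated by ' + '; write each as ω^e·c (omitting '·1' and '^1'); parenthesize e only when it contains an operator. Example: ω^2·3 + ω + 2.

base 4: 10 = 2·4 + 2; at 5: 2·5 + 2 = 12; next = 11
base 5: 11 = 2·5 + 1; at 6: 2·6 + 1 = 13; next = 12
base 6: 12 = 2·6; at 7: 2·7 = 14; next = 13
base 7: 13 = 7 + 6; at 8: 8 + 6 = 14; next = 13
base 8: 13 = 8 + 5; at 9: 9 + 5 = 14; next = 13

ω + 5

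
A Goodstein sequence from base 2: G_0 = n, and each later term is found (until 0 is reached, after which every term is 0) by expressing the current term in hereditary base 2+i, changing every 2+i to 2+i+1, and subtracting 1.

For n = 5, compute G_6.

1751

G_0=5  [base 2] 2^2 + 1  →[2↦3]→  3^3 + 1 = 28  −1 ⇒ G_1=27
G_1=27  [base 3] 3^3  →[3↦4]→  4^4 = 256  −1 ⇒ G_2=255
G_2=255  [base 4] 3·4^3 + 3·4^2 + 3·4 + 3  →[4↦5]→  3·5^3 + 3·5^2 + 3·5 + 3 = 468  −1 ⇒ G_3=467
G_3=467  [base 5] 3·5^3 + 3·5^2 + 3·5 + 2  →[5↦6]→  3·6^3 + 3·6^2 + 3·6 + 2 = 776  −1 ⇒ G_4=775
G_4=775  [base 6] 3·6^3 + 3·6^2 + 3·6 + 1  →[6↦7]→  3·7^3 + 3·7^2 + 3·7 + 1 = 1198  −1 ⇒ G_5=1197
G_5=1197  [base 7] 3·7^3 + 3·7^2 + 3·7  →[7↦8]→  3·8^3 + 3·8^2 + 3·8 = 1752  −1 ⇒ G_6=1751
G_6=1751  [base 8] 3·8^3 + 3·8^2 + 2·8 + 7  →[8↦9]→  3·9^3 + 3·9^2 + 2·9 + 7 = 2455  −1 ⇒ G_7=2454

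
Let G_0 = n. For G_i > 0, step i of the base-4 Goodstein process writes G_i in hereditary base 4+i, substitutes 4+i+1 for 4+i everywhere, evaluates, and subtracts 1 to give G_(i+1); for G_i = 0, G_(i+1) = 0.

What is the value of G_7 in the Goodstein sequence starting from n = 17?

55

[0] 17 ≡ 4^2 + 1 (base 4). Lift 5: 26. −1: 25.
[1] 25 ≡ 5^2 (base 5). Lift 6: 36. −1: 35.
[2] 35 ≡ 5·6 + 5 (base 6). Lift 7: 40. −1: 39.
[3] 39 ≡ 5·7 + 4 (base 7). Lift 8: 44. −1: 43.
[4] 43 ≡ 5·8 + 3 (base 8). Lift 9: 48. −1: 47.
[5] 47 ≡ 5·9 + 2 (base 9). Lift 10: 52. −1: 51.
[6] 51 ≡ 5·10 + 1 (base 10). Lift 11: 56. −1: 55.
[7] 55 ≡ 5·11 (base 11). Lift 12: 60. −1: 59.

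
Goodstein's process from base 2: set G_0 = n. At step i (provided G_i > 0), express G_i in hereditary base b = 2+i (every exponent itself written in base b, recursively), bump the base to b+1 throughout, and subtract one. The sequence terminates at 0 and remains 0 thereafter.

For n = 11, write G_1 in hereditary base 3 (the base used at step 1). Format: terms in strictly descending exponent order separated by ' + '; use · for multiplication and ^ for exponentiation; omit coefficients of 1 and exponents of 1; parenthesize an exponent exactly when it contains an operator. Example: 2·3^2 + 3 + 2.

3^(3 + 1) + 3

G_0 = 11. HB_2(11) = 2^(2 + 1) + 2 + 1. Bump = 85. G_1 = 84.
G_1 = 84. HB_3(84) = 3^(3 + 1) + 3. Bump = 1028. G_2 = 1027.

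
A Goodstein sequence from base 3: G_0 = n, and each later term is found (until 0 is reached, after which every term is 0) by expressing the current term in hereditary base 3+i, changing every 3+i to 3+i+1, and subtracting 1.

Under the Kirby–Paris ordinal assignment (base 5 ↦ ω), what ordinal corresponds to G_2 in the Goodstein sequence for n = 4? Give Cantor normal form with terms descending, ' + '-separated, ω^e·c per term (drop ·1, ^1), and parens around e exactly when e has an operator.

4

G_0 = 4. HB_3(4) = 3 + 1. Bump = 5. G_1 = 4.
G_1 = 4. HB_4(4) = 4. Bump = 5. G_2 = 4.
G_2 = 4. HB_5(4) = 4. Bump = 4. G_3 = 3.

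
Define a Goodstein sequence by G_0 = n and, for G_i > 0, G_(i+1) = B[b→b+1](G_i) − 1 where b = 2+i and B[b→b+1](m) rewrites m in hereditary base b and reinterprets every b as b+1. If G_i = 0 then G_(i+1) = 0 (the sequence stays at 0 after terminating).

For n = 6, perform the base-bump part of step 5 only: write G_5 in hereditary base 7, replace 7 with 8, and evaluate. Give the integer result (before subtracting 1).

187244

(0) 6|_2 = 2^2 + 2 ↦ 3^3 + 3|_3 = 30 ⇒ 29
(1) 29|_3 = 3^3 + 2 ↦ 4^4 + 2|_4 = 258 ⇒ 257
(2) 257|_4 = 4^4 + 1 ↦ 5^5 + 1|_5 = 3126 ⇒ 3125
(3) 3125|_5 = 5^5 ↦ 6^6|_6 = 46656 ⇒ 46655
(4) 46655|_6 = 5·6^5 + 5·6^4 + 5·6^3 + 5·6^2 + 5·6 + 5 ↦ 5·7^5 + 5·7^4 + 5·7^3 + 5·7^2 + 5·7 + 5|_7 = 98040 ⇒ 98039
(5) 98039|_7 = 5·7^5 + 5·7^4 + 5·7^3 + 5·7^2 + 5·7 + 4 ↦ 5·8^5 + 5·8^4 + 5·8^3 + 5·8^2 + 5·8 + 4|_8 = 187244 ⇒ 187243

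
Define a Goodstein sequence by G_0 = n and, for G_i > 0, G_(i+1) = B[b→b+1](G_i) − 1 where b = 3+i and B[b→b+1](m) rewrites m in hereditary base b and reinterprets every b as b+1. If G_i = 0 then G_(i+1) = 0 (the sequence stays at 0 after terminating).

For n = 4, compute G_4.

2

step 0: 4 = 3 + 1; sub 4 for 3: 4 + 1; = 5; G_1 = 5−1 = 4
step 1: 4 = 4; sub 5 for 4: 5; = 5; G_2 = 5−1 = 4
step 2: 4 = 4; sub 6 for 5: 4; = 4; G_3 = 4−1 = 3
step 3: 3 = 3; sub 7 for 6: 3; = 3; G_4 = 3−1 = 2
step 4: 2 = 2; sub 8 for 7: 2; = 2; G_5 = 2−1 = 1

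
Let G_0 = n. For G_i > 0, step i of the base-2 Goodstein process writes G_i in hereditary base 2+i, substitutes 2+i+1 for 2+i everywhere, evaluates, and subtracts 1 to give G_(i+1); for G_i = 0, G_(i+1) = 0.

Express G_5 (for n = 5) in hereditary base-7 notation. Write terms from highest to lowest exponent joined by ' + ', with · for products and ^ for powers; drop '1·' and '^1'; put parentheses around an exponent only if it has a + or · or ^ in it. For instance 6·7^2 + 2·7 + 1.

3·7^3 + 3·7^2 + 3·7

5 —HB2→ 2^2 + 1 —bump→ 3^3 + 1 = 28 —(−1)→ 27
27 —HB3→ 3^3 —bump→ 4^4 = 256 —(−1)→ 255
255 —HB4→ 3·4^3 + 3·4^2 + 3·4 + 3 —bump→ 3·5^3 + 3·5^2 + 3·5 + 3 = 468 —(−1)→ 467
467 —HB5→ 3·5^3 + 3·5^2 + 3·5 + 2 —bump→ 3·6^3 + 3·6^2 + 3·6 + 2 = 776 —(−1)→ 775
775 —HB6→ 3·6^3 + 3·6^2 + 3·6 + 1 —bump→ 3·7^3 + 3·7^2 + 3·7 + 1 = 1198 —(−1)→ 1197
1197 —HB7→ 3·7^3 + 3·7^2 + 3·7 —bump→ 3·8^3 + 3·8^2 + 3·8 = 1752 —(−1)→ 1751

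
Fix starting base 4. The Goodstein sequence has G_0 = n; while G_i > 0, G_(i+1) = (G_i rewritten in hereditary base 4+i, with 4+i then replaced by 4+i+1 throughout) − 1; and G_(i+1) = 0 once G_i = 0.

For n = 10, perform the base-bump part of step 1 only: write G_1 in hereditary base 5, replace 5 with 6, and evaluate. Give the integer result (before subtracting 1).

(0) 10|_4 = 2·4 + 2 ↦ 2·5 + 2|_5 = 12 ⇒ 11
(1) 11|_5 = 2·5 + 1 ↦ 2·6 + 1|_6 = 13 ⇒ 12

13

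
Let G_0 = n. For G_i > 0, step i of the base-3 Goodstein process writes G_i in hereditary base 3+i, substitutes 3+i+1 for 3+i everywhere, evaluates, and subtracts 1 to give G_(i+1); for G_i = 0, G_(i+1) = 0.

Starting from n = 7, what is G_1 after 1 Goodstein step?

G_0=7  [base 3] 2·3 + 1  →[3↦4]→  2·4 + 1 = 9  −1 ⇒ G_1=8
G_1=8  [base 4] 2·4  →[4↦5]→  2·5 = 10  −1 ⇒ G_2=9

8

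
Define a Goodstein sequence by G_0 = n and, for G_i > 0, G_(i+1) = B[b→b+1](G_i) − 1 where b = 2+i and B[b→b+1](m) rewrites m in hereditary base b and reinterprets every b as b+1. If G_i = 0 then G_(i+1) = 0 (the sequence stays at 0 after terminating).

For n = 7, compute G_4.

46657

G_0=7  [base 2] 2^2 + 2 + 1  →[2↦3]→  3^3 + 3 + 1 = 31  −1 ⇒ G_1=30
G_1=30  [base 3] 3^3 + 3  →[3↦4]→  4^4 + 4 = 260  −1 ⇒ G_2=259
G_2=259  [base 4] 4^4 + 3  →[4↦5]→  5^5 + 3 = 3128  −1 ⇒ G_3=3127
G_3=3127  [base 5] 5^5 + 2  →[5↦6]→  6^6 + 2 = 46658  −1 ⇒ G_4=46657
G_4=46657  [base 6] 6^6 + 1  →[6↦7]→  7^7 + 1 = 823544  −1 ⇒ G_5=823543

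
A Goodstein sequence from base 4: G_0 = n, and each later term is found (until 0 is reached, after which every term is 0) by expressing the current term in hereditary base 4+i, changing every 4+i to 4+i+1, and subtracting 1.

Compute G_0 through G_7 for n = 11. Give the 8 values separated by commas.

[0] 11 ≡ 2·4 + 3 (base 4). Lift 5: 13. −1: 12.
[1] 12 ≡ 2·5 + 2 (base 5). Lift 6: 14. −1: 13.
[2] 13 ≡ 2·6 + 1 (base 6). Lift 7: 15. −1: 14.
[3] 14 ≡ 2·7 (base 7). Lift 8: 16. −1: 15.
[4] 15 ≡ 8 + 7 (base 8). Lift 9: 16. −1: 15.
[5] 15 ≡ 9 + 6 (base 9). Lift 10: 16. −1: 15.
[6] 15 ≡ 10 + 5 (base 10). Lift 11: 16. −1: 15.

11, 12, 13, 14, 15, 15, 15, 15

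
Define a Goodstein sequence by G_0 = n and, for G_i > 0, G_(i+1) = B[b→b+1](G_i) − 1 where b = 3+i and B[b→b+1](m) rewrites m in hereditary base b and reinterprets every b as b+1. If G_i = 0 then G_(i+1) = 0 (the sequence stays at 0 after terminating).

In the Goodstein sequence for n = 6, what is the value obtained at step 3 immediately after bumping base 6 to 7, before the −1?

base 3: 6 = 2·3; at 4: 2·4 = 8; next = 7
base 4: 7 = 4 + 3; at 5: 5 + 3 = 8; next = 7
base 5: 7 = 5 + 2; at 6: 6 + 2 = 8; next = 7
base 6: 7 = 6 + 1; at 7: 7 + 1 = 8; next = 7

8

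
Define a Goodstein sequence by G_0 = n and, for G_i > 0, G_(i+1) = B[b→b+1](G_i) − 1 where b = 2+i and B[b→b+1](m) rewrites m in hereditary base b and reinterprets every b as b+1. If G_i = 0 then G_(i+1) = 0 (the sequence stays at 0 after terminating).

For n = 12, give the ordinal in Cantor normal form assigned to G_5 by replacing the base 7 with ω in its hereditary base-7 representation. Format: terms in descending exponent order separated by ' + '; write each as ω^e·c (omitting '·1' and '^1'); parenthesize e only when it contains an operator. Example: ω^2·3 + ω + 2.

i=0: 12 = 2^(2 + 1) + 2^2 (b=2); 2→3: 3^(3 + 1) + 3^3 = 108; 108−1 = 107
i=1: 107 = 3^(3 + 1) + 2·3^2 + 2·3 + 2 (b=3); 3→4: 4^(4 + 1) + 2·4^2 + 2·4 + 2 = 1066; 1066−1 = 1065
i=2: 1065 = 4^(4 + 1) + 2·4^2 + 2·4 + 1 (b=4); 4→5: 5^(5 + 1) + 2·5^2 + 2·5 + 1 = 15686; 15686−1 = 15685
i=3: 15685 = 5^(5 + 1) + 2·5^2 + 2·5 (b=5); 5→6: 6^(6 + 1) + 2·6^2 + 2·6 = 280020; 280020−1 = 280019
i=4: 280019 = 6^(6 + 1) + 2·6^2 + 6 + 5 (b=6); 6→7: 7^(7 + 1) + 2·7^2 + 7 + 5 = 5764911; 5764911−1 = 5764910
i=5: 5764910 = 7^(7 + 1) + 2·7^2 + 7 + 4 (b=7); 7→8: 8^(8 + 1) + 2·8^2 + 8 + 4 = 134217868; 134217868−1 = 134217867

ω^(ω + 1) + ω^2·2 + ω + 4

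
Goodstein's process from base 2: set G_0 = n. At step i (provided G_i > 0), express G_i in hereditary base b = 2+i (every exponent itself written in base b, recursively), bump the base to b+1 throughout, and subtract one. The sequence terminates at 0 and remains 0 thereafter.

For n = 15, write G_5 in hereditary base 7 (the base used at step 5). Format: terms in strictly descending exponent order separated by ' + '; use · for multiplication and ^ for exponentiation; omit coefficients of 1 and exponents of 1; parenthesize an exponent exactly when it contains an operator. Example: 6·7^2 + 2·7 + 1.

[0] 15 ≡ 2^(2 + 1) + 2^2 + 2 + 1 (base 2). Lift 3: 112. −1: 111.
[1] 111 ≡ 3^(3 + 1) + 3^3 + 3 (base 3). Lift 4: 1284. −1: 1283.
[2] 1283 ≡ 4^(4 + 1) + 4^4 + 3 (base 4). Lift 5: 18753. −1: 18752.
[3] 18752 ≡ 5^(5 + 1) + 5^5 + 2 (base 5). Lift 6: 326594. −1: 326593.
[4] 326593 ≡ 6^(6 + 1) + 6^6 + 1 (base 6). Lift 7: 6588345. −1: 6588344.
[5] 6588344 ≡ 7^(7 + 1) + 7^7 (base 7). Lift 8: 150994944. −1: 150994943.

7^(7 + 1) + 7^7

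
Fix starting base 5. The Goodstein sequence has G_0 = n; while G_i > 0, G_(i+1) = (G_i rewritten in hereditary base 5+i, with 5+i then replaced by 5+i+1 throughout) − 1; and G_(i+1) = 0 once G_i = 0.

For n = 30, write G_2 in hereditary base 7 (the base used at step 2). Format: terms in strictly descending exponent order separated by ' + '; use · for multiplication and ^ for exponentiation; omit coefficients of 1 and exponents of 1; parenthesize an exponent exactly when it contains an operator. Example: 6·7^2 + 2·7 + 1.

7^2 + 4

i=0: 30 = 5^2 + 5 (b=5); 5→6: 6^2 + 6 = 42; 42−1 = 41
i=1: 41 = 6^2 + 5 (b=6); 6→7: 7^2 + 5 = 54; 54−1 = 53
i=2: 53 = 7^2 + 4 (b=7); 7→8: 8^2 + 4 = 68; 68−1 = 67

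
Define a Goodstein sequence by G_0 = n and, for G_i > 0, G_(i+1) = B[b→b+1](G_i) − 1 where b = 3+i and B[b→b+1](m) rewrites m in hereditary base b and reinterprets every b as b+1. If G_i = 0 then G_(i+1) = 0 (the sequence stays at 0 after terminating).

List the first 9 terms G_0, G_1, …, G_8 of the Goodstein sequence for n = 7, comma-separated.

7, 8, 9, 9, 9, 9, 9, 9, 8

step 0: 7 = 2·3 + 1; sub 4 for 3: 2·4 + 1; = 9; G_1 = 9−1 = 8
step 1: 8 = 2·4; sub 5 for 4: 2·5; = 10; G_2 = 10−1 = 9
step 2: 9 = 5 + 4; sub 6 for 5: 6 + 4; = 10; G_3 = 10−1 = 9
step 3: 9 = 6 + 3; sub 7 for 6: 7 + 3; = 10; G_4 = 10−1 = 9
step 4: 9 = 7 + 2; sub 8 for 7: 8 + 2; = 10; G_5 = 10−1 = 9
step 5: 9 = 8 + 1; sub 9 for 8: 9 + 1; = 10; G_6 = 10−1 = 9
step 6: 9 = 9; sub 10 for 9: 10; = 10; G_7 = 10−1 = 9
step 7: 9 = 9; sub 11 for 10: 9; = 9; G_8 = 9−1 = 8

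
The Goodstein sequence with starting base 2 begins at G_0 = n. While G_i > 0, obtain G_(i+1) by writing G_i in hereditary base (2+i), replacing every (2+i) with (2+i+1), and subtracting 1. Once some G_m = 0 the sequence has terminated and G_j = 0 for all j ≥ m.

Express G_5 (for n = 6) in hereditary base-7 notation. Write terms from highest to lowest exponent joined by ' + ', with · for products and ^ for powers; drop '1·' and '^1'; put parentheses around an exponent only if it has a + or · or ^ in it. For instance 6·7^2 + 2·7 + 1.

(0) 6|_2 = 2^2 + 2 ↦ 3^3 + 3|_3 = 30 ⇒ 29
(1) 29|_3 = 3^3 + 2 ↦ 4^4 + 2|_4 = 258 ⇒ 257
(2) 257|_4 = 4^4 + 1 ↦ 5^5 + 1|_5 = 3126 ⇒ 3125
(3) 3125|_5 = 5^5 ↦ 6^6|_6 = 46656 ⇒ 46655
(4) 46655|_6 = 5·6^5 + 5·6^4 + 5·6^3 + 5·6^2 + 5·6 + 5 ↦ 5·7^5 + 5·7^4 + 5·7^3 + 5·7^2 + 5·7 + 5|_7 = 98040 ⇒ 98039
(5) 98039|_7 = 5·7^5 + 5·7^4 + 5·7^3 + 5·7^2 + 5·7 + 4 ↦ 5·8^5 + 5·8^4 + 5·8^3 + 5·8^2 + 5·8 + 4|_8 = 187244 ⇒ 187243

5·7^5 + 5·7^4 + 5·7^3 + 5·7^2 + 5·7 + 4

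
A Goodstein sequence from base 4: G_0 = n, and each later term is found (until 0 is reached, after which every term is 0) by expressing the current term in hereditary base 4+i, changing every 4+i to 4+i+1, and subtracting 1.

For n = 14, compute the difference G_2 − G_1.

G_0=14  [base 4] 3·4 + 2  →[4↦5]→  3·5 + 2 = 17  −1 ⇒ G_1=16
G_1=16  [base 5] 3·5 + 1  →[5↦6]→  3·6 + 1 = 19  −1 ⇒ G_2=18

2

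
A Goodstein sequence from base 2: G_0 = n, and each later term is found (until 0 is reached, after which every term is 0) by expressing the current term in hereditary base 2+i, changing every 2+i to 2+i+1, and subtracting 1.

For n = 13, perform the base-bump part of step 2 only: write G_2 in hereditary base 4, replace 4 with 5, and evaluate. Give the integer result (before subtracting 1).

16093

G_0=13  [base 2] 2^(2 + 1) + 2^2 + 1  →[2↦3]→  3^(3 + 1) + 3^3 + 1 = 109  −1 ⇒ G_1=108
G_1=108  [base 3] 3^(3 + 1) + 3^3  →[3↦4]→  4^(4 + 1) + 4^4 = 1280  −1 ⇒ G_2=1279
G_2=1279  [base 4] 4^(4 + 1) + 3·4^3 + 3·4^2 + 3·4 + 3  →[4↦5]→  5^(5 + 1) + 3·5^3 + 3·5^2 + 3·5 + 3 = 16093  −1 ⇒ G_3=16092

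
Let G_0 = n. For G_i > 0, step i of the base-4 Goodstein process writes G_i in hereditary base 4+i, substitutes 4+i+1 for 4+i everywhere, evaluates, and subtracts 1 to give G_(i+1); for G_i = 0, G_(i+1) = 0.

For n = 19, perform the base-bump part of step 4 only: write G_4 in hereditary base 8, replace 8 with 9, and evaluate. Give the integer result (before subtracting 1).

70

i=0: 19 = 4^2 + 3 (b=4); 4→5: 5^2 + 3 = 28; 28−1 = 27
i=1: 27 = 5^2 + 2 (b=5); 5→6: 6^2 + 2 = 38; 38−1 = 37
i=2: 37 = 6^2 + 1 (b=6); 6→7: 7^2 + 1 = 50; 50−1 = 49
i=3: 49 = 7^2 (b=7); 7→8: 8^2 = 64; 64−1 = 63
i=4: 63 = 7·8 + 7 (b=8); 8→9: 7·9 + 7 = 70; 70−1 = 69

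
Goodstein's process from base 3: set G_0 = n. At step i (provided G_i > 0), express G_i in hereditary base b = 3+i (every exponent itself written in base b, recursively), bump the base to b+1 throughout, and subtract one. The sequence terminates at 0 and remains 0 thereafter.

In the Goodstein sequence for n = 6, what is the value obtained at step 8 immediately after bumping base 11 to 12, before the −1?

[0] 6 ≡ 2·3 (base 3). Lift 4: 8. −1: 7.
[1] 7 ≡ 4 + 3 (base 4). Lift 5: 8. −1: 7.
[2] 7 ≡ 5 + 2 (base 5). Lift 6: 8. −1: 7.
[3] 7 ≡ 6 + 1 (base 6). Lift 7: 8. −1: 7.
[4] 7 ≡ 7 (base 7). Lift 8: 8. −1: 7.
[5] 7 ≡ 7 (base 8). Lift 9: 7. −1: 6.
[6] 6 ≡ 6 (base 9). Lift 10: 6. −1: 5.
[7] 5 ≡ 5 (base 10). Lift 11: 5. −1: 4.

4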